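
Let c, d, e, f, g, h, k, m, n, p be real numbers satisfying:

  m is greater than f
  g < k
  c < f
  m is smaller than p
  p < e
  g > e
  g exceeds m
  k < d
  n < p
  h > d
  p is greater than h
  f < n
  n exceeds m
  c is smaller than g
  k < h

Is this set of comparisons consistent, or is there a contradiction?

inconsistent

We have h < p stated directly, yet also p < e < g < k < d < h by chaining the others — so p < h. Contradiction.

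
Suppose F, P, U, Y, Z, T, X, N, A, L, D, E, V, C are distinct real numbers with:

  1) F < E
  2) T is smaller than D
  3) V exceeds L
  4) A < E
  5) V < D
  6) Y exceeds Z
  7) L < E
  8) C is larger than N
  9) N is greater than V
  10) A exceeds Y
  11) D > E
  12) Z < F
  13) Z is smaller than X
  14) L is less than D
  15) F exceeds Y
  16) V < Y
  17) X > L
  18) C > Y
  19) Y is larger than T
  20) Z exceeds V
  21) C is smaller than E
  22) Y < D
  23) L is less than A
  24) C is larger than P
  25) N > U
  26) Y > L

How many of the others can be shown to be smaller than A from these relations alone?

From A the given relations immediately reach L, Y.
From those, T, V, Z — 5 in total.
Nothing else is reachable below A; 5 in all.

5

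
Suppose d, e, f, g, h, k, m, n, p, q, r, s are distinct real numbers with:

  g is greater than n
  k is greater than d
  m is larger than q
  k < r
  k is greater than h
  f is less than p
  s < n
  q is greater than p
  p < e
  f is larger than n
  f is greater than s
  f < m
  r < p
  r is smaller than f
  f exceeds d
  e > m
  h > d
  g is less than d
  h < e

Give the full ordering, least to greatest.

s < n < g < d < h < k < r < f < p < q < m < e

Each adjacent pair is fixed by a given relation: s < n; n < g; g < d; d < h; h < k; k < r; r < f; f < p; p < q; q < m; m < e. Chaining them end to end gives the full order.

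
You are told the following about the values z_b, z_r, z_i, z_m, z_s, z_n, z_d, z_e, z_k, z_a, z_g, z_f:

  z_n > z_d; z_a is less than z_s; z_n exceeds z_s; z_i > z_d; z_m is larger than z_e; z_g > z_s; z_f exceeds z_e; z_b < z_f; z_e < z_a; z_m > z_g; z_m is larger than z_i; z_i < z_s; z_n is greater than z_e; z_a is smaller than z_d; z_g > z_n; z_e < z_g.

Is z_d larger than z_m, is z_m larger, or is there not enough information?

The relevant relations are z_d < z_i; z_i < z_s; z_s < z_n; z_n < z_g; z_g < z_m.
Chaining these gives z_d < z_i < z_s < z_n < z_g < z_m.
So z_m is larger.

z_m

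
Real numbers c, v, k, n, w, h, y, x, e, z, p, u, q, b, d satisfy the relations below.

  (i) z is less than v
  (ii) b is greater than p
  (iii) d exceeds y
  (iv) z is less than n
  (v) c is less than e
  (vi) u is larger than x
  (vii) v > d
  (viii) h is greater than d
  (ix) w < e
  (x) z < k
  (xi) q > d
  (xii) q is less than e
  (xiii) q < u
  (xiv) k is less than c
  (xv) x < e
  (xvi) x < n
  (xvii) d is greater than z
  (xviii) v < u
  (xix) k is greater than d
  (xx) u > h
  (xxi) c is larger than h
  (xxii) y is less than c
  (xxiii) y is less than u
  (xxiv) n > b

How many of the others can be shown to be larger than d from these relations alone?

7

The elements the relations force above d are h, v, k, q, c, u, e — no chain reaches any other.
That is 7.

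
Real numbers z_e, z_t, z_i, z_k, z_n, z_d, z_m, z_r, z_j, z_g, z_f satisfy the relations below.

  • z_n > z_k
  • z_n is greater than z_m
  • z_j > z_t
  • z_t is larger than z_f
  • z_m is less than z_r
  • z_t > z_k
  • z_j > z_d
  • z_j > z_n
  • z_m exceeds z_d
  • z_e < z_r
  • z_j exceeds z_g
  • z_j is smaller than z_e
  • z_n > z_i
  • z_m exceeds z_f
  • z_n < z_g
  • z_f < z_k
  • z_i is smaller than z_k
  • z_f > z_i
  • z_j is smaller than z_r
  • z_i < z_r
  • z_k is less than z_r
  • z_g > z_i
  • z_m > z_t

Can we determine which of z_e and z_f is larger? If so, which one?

z_f < z_k and z_k < z_t give z_f < z_t.
Then z_t < z_m extends the chain to z_m.
Then z_m < z_n extends the chain to z_n.
With z_n < z_g: z_f < z_k < z_t < z_m < z_n < z_g.
Then z_g < z_j extends the chain to z_j.
Then z_j < z_e extends the chain to z_e.
So z_e is larger.

z_e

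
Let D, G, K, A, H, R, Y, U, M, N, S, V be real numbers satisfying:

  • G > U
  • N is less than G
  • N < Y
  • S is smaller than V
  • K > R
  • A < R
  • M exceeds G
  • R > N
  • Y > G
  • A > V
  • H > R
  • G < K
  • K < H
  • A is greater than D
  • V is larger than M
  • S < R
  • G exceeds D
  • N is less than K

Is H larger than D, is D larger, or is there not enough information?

H

The relevant relations are D < G; G < M; M < V; V < A; A < R; R < K; K < H.
Together: D < G < M < V < A < R < K < H.
So H is larger.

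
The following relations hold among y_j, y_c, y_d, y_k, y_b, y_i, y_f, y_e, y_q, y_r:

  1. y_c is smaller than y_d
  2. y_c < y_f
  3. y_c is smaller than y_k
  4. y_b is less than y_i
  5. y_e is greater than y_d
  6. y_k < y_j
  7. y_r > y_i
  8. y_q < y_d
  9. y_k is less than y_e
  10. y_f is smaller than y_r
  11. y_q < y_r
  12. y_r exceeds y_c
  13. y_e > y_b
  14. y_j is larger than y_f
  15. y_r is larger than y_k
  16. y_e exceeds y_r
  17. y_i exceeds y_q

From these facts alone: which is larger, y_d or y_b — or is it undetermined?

Following every chain through y_b: above y_b we get y_i, y_r, y_e.
y_d is not reached, and no chain runs the other way from y_d to y_b.
So the given relations leave the order of y_b and y_d undetermined.

undetermined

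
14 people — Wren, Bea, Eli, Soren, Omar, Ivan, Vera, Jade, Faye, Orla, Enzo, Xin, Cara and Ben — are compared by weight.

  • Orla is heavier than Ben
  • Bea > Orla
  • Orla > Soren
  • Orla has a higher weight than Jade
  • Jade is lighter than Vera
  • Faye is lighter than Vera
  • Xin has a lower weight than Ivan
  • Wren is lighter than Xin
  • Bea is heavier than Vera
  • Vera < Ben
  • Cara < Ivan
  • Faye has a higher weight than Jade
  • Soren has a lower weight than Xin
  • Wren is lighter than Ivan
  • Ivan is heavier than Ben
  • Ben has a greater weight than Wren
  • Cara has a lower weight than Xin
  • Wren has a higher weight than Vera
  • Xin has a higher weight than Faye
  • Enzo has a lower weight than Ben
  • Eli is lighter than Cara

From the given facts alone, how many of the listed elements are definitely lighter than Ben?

The elements the relations force below Ben are Jade, Faye, Vera, Wren, Enzo — no chain reaches any other.
That is 5.

5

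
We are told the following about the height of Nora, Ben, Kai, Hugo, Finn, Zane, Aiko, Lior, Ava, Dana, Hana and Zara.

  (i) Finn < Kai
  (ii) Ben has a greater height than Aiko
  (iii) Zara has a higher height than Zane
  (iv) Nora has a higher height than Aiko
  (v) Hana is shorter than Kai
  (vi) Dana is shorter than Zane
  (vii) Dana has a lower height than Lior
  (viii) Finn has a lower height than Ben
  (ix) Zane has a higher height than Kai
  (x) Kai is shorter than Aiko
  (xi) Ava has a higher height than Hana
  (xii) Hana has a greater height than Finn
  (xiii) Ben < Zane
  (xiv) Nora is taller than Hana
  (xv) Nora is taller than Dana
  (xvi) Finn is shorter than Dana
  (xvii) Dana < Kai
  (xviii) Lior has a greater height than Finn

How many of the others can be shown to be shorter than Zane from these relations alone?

The elements the relations force below Zane are Finn, Hana, Dana, Kai, Aiko, Ben — no chain reaches any other.
That is 6.

6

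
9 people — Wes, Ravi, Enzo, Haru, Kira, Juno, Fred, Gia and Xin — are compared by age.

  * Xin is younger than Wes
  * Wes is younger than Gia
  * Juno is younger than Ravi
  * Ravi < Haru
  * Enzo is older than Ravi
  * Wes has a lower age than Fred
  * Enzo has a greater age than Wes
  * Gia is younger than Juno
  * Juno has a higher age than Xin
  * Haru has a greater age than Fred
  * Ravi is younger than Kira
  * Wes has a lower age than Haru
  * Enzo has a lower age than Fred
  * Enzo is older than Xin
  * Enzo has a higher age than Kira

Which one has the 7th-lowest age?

Enzo

Piecing the relations together gives one ordering: Xin < Wes < Gia < Juno < Ravi < Kira < Enzo < Fred < Haru.
Counting 7 from the smallest end gives Enzo.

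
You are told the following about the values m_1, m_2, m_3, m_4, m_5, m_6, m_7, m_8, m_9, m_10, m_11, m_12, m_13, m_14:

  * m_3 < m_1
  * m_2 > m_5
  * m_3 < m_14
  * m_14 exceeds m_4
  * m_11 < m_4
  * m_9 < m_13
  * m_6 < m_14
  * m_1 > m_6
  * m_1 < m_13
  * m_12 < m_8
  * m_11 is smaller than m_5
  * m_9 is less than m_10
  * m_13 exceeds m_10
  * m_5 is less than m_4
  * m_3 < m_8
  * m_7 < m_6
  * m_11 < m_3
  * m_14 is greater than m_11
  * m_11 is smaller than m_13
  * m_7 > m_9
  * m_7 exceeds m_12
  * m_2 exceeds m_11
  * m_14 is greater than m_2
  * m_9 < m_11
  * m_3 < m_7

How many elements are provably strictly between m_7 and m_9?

The relations place m_9 below m_7. An element lies strictly between them when it is forced above m_9 and also forced below m_7.
Above m_9: {m_11, m_3, m_5, m_6, m_10, m_4, m_2, m_8, m_1, m_13, m_14}. Below m_7: {m_11, m_12, m_3}.
Intersection: {m_11, m_3} — 2.

2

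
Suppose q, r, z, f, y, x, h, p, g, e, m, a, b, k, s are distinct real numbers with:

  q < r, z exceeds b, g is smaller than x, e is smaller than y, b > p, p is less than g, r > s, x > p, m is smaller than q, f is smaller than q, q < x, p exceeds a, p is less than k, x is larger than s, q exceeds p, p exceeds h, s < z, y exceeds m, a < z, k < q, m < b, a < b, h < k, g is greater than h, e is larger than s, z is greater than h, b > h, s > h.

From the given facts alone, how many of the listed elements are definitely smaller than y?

Directly below y: m, e.
One step further: s (3 so far).
One step further: h (4 so far).
No other element is forced below y by the given relations, so the count is 4.

4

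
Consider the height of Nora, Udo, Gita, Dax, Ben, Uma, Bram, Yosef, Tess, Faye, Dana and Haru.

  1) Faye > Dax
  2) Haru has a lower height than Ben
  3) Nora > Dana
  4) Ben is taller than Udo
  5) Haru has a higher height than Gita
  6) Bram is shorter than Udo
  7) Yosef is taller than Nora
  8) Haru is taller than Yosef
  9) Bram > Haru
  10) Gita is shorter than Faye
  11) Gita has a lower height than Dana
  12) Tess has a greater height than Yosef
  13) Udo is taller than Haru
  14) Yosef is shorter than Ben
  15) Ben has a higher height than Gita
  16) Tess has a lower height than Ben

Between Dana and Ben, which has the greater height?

Dana < Nora and Nora < Yosef give Dana < Yosef.
Then Yosef < Haru extends the chain to Haru.
With Haru < Bram: Dana < Nora < Yosef < Haru < Bram.
With Bram < Udo: Dana < Nora < Yosef < Haru < Bram < Udo.
With Udo < Ben: Dana < Nora < Yosef < Haru < Bram < Udo < Ben.
So Dana < Ben; Ben is the taller of the two.

Ben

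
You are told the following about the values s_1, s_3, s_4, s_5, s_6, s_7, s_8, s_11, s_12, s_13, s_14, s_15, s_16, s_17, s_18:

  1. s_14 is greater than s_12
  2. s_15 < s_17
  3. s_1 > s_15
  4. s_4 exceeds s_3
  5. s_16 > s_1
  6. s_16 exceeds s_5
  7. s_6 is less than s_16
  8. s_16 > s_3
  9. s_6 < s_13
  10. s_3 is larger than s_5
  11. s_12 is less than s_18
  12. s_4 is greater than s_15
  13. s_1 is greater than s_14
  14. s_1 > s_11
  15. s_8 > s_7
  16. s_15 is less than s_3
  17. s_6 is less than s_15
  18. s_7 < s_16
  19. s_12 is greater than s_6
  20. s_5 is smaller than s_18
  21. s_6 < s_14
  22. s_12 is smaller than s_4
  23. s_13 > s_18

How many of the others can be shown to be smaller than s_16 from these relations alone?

9

The elements the relations force below s_16 are s_6, s_12, s_5, s_15, s_7, s_3, s_14, s_11, s_1 — no chain reaches any other.
That is 9.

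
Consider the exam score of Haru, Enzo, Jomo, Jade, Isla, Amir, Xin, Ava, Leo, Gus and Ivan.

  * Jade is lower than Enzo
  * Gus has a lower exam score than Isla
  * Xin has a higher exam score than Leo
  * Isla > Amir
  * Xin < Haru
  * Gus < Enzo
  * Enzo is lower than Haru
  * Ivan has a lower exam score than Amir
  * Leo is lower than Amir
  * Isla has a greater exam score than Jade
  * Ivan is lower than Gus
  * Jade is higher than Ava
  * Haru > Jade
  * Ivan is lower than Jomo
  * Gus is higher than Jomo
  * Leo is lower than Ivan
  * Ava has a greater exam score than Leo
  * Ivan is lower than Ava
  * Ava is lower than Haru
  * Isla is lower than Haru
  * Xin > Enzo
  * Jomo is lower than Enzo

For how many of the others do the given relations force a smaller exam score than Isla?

Directly below Isla: Amir, Jade, Gus.
One step further: Leo, Ivan, Jomo, Ava (7 so far).
Nothing else is reachable below Isla; 7 in all.

7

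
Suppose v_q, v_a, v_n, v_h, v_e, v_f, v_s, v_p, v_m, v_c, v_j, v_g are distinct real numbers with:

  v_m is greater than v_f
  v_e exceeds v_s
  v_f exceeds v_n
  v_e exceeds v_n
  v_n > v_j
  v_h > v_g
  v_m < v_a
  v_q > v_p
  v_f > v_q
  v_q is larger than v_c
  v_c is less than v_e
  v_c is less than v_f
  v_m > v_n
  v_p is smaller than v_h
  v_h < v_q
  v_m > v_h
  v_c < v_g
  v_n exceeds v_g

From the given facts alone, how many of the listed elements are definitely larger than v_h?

From v_h the given relations immediately reach v_q, v_m.
From those, v_f, v_a — 4 in total.
No other element is forced above v_h by the given relations, so the count is 4.

4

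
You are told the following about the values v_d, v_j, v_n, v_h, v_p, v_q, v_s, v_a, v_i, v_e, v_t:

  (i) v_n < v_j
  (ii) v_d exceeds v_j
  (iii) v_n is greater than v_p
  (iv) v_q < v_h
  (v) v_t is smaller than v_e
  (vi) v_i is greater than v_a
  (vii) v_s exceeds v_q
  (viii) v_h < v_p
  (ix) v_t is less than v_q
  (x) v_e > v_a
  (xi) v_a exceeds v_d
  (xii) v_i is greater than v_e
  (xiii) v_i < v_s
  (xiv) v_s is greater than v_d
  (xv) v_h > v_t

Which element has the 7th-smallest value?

The consecutive relations fix a unique order: v_t < v_q < v_h < v_p < v_n < v_j < v_d < v_a < v_e < v_i < v_s.
The 7th smallest is v_d.

v_d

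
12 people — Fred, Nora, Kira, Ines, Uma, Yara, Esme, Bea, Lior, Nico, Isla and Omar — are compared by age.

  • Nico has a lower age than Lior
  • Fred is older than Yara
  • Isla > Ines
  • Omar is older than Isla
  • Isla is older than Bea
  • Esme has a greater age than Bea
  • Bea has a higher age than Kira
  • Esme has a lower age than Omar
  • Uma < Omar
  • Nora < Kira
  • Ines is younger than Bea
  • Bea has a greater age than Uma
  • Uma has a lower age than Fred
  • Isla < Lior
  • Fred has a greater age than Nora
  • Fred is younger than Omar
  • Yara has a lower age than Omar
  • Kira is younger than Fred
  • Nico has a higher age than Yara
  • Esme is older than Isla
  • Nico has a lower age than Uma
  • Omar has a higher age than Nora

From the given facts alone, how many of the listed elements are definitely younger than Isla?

7

From Isla the given relations immediately reach Ines, Bea.
From those, Kira, Uma — 4 in total.
From those, Nora, Nico — 6 in total.
From those, Yara — 7 in total.
No other element is forced below Isla by the given relations, so the count is 7.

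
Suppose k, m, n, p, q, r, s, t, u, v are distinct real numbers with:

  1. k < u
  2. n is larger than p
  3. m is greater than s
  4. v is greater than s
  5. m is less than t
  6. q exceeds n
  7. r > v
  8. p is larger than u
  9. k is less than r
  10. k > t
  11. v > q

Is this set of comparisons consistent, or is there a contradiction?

consistent

The single ordering s < m < t < k < u < p < n < q < v < r satisfies every listed relation, so no contradiction arises.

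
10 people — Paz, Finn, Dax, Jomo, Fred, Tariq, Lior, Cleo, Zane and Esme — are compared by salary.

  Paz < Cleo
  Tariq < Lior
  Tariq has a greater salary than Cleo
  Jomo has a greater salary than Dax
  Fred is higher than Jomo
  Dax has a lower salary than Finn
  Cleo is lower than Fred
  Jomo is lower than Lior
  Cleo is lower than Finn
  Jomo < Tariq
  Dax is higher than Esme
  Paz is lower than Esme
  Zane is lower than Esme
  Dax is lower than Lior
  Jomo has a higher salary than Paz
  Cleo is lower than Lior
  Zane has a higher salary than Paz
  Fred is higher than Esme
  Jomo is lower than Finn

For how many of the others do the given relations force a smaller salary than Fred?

6

From Fred the given relations immediately reach Cleo, Esme, Jomo.
From those, Paz, Zane, Dax — 6 in total.
No other element is forced below Fred by the given relations, so the count is 6.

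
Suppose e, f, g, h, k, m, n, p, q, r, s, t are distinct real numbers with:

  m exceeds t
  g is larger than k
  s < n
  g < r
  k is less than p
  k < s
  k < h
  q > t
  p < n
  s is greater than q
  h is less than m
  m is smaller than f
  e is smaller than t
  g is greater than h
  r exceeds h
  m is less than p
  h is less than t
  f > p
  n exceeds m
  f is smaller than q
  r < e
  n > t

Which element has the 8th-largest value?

e

Piecing the relations together gives one ordering: k < h < g < r < e < t < m < p < f < q < s < n.
Counting 8 from the largest end gives e.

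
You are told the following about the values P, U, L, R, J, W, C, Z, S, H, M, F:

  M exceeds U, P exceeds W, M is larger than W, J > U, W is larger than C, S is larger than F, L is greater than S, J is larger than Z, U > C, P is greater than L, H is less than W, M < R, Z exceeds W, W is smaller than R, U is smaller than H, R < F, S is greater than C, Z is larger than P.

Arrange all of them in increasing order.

Each adjacent pair is fixed by a given relation: C < U; U < H; H < W; W < M; M < R; R < F; F < S; S < L; L < P; P < Z; Z < J. Chaining them end to end gives the full order.

C < U < H < W < M < R < F < S < L < P < Z < J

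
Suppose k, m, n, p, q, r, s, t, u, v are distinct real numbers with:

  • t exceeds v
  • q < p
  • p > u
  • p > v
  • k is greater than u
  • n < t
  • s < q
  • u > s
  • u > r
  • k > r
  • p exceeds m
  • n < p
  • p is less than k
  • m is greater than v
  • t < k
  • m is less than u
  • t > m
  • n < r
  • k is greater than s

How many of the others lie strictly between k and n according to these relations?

The relations place n below k. An element lies strictly between them when it is forced above n and also forced below k.
Above n: {r, u, p, t}. Below k: {v, m, r, s, u, q, p, t}.
Intersection: {r, u, p, t} — 4.

4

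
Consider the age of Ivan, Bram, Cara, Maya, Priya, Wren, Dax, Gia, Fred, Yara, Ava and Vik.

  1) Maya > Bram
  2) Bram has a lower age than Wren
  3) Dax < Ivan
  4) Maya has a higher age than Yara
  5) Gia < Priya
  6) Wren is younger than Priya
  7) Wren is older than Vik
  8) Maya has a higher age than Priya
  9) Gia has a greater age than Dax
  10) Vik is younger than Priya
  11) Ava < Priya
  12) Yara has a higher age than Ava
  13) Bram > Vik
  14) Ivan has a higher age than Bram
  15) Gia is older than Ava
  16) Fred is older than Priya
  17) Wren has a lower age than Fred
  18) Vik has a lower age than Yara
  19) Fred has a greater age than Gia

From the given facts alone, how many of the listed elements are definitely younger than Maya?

8

The elements the relations force below Maya are Ava, Dax, Vik, Yara, Bram, Wren, Gia, Priya — no chain reaches any other.
That is 8.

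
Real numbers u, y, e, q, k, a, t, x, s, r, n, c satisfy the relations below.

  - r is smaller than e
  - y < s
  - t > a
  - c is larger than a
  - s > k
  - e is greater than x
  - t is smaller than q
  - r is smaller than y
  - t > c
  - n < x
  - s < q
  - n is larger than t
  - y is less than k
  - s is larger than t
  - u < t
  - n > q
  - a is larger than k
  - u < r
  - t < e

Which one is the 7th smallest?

Piecing the relations together gives one ordering: u < r < y < k < a < c < t < s < q < n < x < e.
The 7th smallest is t.

t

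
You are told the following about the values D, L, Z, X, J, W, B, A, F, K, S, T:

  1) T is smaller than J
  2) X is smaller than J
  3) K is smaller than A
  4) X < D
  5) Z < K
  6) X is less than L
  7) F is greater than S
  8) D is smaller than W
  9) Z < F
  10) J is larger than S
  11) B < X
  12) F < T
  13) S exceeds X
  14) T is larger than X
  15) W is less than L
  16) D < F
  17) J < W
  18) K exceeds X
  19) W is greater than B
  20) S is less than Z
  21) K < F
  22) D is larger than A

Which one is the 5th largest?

Chaining the given pairs: B < X < S < Z < K < A < D < F < T < J < W < L.
Counting 5 from the largest end gives F.

F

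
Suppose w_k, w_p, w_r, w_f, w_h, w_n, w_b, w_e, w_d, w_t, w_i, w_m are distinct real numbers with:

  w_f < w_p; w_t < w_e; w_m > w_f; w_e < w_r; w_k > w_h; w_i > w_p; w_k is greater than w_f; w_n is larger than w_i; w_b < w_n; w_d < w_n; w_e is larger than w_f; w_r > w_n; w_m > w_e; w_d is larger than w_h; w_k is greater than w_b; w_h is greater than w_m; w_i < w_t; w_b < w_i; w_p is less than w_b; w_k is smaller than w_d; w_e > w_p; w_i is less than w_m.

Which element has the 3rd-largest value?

The consecutive relations fix a unique order: w_f < w_p < w_b < w_i < w_t < w_e < w_m < w_h < w_k < w_d < w_n < w_r.
Counting 3 from the largest end gives w_d.

w_d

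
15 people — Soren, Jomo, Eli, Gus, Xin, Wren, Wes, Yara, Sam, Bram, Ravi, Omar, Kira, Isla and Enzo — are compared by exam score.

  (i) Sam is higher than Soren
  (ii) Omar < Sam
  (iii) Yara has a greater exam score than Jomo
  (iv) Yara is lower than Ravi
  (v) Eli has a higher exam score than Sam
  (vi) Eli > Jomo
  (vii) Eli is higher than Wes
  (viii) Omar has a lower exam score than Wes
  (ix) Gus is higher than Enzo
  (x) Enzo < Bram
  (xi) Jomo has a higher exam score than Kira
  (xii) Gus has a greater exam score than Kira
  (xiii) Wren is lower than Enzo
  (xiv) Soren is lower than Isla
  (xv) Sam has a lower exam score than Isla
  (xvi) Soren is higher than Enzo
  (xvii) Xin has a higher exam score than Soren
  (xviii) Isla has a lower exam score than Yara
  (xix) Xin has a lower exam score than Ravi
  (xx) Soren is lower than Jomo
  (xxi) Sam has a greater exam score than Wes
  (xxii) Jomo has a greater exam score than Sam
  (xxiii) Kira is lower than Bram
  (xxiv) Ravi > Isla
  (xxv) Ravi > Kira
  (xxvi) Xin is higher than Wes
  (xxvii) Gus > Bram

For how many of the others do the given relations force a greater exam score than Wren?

11

The elements the relations force above Wren are Enzo, Bram, Soren, Xin, Sam, Jomo, Isla, Yara, Gus, Ravi, Eli — no chain reaches any other.
That is 11.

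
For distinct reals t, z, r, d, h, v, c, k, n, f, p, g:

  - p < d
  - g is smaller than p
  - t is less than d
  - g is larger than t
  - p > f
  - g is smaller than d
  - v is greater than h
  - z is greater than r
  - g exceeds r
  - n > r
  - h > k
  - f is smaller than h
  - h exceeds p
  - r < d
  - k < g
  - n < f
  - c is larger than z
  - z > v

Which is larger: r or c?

r < n and n < f give r < f.
With f < p: r < n < f < p.
With p < h: r < n < f < p < h.
Then h < v extends the chain to v.
Then v < z extends the chain to z.
Then z < c extends the chain to c.
So r < c; c is the larger of the two.

c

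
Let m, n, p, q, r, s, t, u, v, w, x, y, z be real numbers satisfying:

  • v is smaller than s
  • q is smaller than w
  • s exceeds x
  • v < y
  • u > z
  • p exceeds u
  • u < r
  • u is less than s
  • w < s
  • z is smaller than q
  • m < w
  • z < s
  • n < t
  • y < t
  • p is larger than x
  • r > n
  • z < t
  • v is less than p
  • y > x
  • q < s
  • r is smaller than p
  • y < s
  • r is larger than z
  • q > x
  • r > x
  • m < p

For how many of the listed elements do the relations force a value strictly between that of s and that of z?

Chaining upward from z reaches: q, u, w, r, p, t.
Chaining downward from s reaches: x, v, q, y, m, u, w.
Strictly between z and s are those in both lists: q, u, w — 3 elements.

3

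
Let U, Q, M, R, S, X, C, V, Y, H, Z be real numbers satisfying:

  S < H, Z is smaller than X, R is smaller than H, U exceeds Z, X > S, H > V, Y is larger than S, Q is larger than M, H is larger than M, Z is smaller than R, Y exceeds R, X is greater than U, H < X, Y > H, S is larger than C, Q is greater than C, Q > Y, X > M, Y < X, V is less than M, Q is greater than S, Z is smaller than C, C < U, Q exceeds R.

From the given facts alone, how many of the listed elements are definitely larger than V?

5

Directly above V: M, H.
One step further: Y, Q, X (5 so far).
No other element is forced above V by the given relations, so the count is 5.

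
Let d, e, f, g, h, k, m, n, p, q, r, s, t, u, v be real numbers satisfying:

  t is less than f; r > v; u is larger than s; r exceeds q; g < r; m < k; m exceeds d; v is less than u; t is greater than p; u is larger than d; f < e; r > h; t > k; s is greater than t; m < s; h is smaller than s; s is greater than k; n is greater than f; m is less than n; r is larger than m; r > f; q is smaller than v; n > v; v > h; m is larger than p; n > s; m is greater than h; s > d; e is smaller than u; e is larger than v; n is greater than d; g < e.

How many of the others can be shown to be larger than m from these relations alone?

8

The elements the relations force above m are k, t, s, f, r, n, e, u — no chain reaches any other.
That is 8.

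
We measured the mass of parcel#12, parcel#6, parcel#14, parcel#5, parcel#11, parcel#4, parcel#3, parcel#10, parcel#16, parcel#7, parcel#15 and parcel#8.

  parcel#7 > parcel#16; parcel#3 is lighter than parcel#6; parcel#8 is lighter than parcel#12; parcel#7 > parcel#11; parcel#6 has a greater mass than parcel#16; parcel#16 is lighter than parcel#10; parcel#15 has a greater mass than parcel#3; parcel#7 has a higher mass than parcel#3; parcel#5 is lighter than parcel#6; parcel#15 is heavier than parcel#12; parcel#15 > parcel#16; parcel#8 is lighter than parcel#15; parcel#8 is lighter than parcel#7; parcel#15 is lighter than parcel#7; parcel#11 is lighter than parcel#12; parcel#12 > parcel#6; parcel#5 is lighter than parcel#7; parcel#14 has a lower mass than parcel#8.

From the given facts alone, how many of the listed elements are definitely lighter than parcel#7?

9

The elements the relations force below parcel#7 are parcel#3, parcel#14, parcel#11, parcel#16, parcel#5, parcel#8, parcel#6, parcel#12, parcel#15 — no chain reaches any other.
That is 9.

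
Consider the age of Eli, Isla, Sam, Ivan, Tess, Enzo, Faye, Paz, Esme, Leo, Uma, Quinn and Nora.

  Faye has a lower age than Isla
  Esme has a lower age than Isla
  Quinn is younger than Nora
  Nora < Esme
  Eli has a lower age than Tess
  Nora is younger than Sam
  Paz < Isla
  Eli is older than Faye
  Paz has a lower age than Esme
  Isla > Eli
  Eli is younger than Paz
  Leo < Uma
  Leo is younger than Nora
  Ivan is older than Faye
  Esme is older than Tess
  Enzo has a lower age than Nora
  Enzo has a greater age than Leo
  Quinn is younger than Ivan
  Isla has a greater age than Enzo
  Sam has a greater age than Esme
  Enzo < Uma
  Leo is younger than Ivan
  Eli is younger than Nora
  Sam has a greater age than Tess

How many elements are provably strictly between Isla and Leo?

3

The relations place Leo below Isla. An element lies strictly between them when it is forced above Leo and also forced below Isla.
Above Leo: {Enzo, Nora, Ivan, Esme, Uma, Sam}. Below Isla: {Quinn, Faye, Eli, Paz, Enzo, Nora, Tess, Esme}.
Intersection: {Enzo, Nora, Esme} — 3.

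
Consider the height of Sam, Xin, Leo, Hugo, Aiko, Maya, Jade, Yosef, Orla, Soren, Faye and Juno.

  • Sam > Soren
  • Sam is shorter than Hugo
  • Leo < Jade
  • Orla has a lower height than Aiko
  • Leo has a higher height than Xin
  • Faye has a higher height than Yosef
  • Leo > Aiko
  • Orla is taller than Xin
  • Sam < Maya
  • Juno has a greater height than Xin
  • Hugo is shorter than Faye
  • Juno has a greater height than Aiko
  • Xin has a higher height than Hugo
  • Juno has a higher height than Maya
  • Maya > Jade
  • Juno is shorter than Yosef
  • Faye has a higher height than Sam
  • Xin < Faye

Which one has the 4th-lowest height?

Chaining the given pairs: Soren < Sam < Hugo < Xin < Orla < Aiko < Leo < Jade < Maya < Juno < Yosef < Faye.
The 4th smallest is Xin.

Xin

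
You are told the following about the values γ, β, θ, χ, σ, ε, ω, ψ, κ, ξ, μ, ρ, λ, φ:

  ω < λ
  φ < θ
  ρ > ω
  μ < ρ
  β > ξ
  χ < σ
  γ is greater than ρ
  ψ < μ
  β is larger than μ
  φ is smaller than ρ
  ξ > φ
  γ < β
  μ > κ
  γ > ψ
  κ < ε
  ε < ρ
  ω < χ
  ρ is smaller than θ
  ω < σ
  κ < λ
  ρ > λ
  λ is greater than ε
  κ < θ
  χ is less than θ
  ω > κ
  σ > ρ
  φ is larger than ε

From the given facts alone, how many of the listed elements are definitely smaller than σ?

From σ the given relations immediately reach ω, χ, ρ.
From those, κ, ε, φ, μ, λ — 8 in total.
From those, ψ — 9 in total.
No other element is forced below σ by the given relations, so the count is 9.

9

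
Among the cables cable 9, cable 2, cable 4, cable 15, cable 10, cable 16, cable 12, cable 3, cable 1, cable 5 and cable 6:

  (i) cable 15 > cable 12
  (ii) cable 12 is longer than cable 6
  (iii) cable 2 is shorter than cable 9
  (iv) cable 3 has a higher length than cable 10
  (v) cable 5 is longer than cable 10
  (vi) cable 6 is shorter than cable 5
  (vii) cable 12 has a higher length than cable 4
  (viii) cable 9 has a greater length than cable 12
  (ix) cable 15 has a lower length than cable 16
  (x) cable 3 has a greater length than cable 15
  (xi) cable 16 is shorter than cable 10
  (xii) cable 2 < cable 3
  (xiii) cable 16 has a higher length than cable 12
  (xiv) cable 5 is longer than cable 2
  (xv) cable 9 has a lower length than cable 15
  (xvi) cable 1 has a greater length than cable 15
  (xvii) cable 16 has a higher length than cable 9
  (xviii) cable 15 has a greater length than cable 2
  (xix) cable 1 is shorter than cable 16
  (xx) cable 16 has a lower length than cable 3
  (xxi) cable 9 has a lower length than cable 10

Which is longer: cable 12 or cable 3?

cable 3

cable 12 < cable 9 and cable 9 < cable 15 give cable 12 < cable 15.
With cable 15 < cable 1: cable 12 < cable 9 < cable 15 < cable 1.
Then cable 1 < cable 16 extends the chain to cable 16.
With cable 16 < cable 10: cable 12 < cable 9 < cable 15 < cable 1 < cable 16 < cable 10.
With cable 10 < cable 3: cable 12 < cable 9 < cable 15 < cable 1 < cable 16 < cable 10 < cable 3.
So cable 12 < cable 3; cable 3 is the longer of the two.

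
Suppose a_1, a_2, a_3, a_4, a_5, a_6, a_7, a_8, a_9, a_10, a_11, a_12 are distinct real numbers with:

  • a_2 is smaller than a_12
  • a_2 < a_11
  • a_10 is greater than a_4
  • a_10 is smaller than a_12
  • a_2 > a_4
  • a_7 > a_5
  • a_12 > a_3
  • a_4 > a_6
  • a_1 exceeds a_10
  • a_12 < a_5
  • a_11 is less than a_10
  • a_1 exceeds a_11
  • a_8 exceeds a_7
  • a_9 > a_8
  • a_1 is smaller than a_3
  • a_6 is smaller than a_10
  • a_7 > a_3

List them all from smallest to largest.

a_6 < a_4 < a_2 < a_11 < a_10 < a_1 < a_3 < a_12 < a_5 < a_7 < a_8 < a_9

Each adjacent pair is fixed by a given relation: a_6 < a_4; a_4 < a_2; a_2 < a_11; a_11 < a_10; a_10 < a_1; a_1 < a_3; a_3 < a_12; a_12 < a_5; a_5 < a_7; a_7 < a_8; a_8 < a_9. Chaining them end to end gives the full order.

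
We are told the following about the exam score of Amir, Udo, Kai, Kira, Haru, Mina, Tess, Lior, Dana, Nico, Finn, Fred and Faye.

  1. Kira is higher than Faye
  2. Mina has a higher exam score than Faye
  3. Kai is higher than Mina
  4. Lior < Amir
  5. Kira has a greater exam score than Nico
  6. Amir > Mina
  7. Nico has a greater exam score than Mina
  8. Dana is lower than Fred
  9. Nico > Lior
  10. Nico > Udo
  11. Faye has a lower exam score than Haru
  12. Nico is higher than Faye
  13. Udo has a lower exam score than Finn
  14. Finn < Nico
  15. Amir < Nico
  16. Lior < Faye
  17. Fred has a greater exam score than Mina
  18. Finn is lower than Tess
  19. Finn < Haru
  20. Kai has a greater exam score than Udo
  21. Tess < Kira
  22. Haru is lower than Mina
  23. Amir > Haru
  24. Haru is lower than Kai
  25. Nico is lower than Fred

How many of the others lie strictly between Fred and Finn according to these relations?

Chaining upward from Finn reaches: Haru, Mina, Amir, Tess, Kai, Nico, Kira.
Chaining downward from Fred reaches: Udo, Lior, Dana, Faye, Haru, Mina, Amir, Nico.
Strictly between Finn and Fred are those in both lists: Haru, Mina, Amir, Nico — 4 elements.

4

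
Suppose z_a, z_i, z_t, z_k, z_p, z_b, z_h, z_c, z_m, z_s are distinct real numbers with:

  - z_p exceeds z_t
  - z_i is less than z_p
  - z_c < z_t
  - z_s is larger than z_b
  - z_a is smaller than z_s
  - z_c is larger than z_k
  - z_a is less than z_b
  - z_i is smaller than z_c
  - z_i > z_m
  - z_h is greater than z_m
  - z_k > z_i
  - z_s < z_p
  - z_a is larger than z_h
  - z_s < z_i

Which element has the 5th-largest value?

Chaining the given pairs: z_m < z_h < z_a < z_b < z_s < z_i < z_k < z_c < z_t < z_p.
The 5th largest is z_i.

z_i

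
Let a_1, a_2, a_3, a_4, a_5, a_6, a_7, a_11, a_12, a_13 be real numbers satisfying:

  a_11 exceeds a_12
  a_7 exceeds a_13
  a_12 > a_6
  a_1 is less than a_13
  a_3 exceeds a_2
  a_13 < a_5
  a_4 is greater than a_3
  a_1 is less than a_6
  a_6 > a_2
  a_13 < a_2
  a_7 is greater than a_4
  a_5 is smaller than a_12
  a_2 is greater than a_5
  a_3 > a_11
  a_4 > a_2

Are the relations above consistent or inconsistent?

consistent

The single ordering a_1 < a_13 < a_5 < a_2 < a_6 < a_12 < a_11 < a_3 < a_4 < a_7 satisfies every listed relation, so no contradiction arises.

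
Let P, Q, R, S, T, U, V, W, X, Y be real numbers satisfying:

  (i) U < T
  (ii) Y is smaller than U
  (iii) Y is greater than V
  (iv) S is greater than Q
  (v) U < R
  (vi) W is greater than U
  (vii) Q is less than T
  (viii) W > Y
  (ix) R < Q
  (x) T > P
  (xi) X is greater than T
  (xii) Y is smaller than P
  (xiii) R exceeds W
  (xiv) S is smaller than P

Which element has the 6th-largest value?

R

The consecutive relations fix a unique order: V < Y < U < W < R < Q < S < P < T < X.
The 6th largest is R.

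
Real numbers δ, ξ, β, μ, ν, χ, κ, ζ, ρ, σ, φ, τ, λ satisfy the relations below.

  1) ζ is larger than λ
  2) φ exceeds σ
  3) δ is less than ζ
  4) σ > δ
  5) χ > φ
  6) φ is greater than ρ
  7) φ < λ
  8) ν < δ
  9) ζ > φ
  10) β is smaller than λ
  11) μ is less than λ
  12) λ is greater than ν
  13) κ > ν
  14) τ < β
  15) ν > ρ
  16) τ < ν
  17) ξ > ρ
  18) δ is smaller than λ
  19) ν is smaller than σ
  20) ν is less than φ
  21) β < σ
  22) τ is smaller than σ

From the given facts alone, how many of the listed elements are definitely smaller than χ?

7

The elements the relations force below χ are ρ, τ, ν, δ, β, σ, φ — no chain reaches any other.
That is 7.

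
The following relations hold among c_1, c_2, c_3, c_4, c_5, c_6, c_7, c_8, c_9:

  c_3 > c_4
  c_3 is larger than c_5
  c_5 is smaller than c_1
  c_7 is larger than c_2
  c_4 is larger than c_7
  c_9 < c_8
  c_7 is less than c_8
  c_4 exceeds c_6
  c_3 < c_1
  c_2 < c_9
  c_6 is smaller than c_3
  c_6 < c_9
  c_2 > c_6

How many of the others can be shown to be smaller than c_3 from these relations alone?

From c_3 the given relations immediately reach c_6, c_5, c_4.
From those, c_7 — 4 in total.
From those, c_2 — 5 in total.
No other element is forced below c_3 by the given relations, so the count is 5.

5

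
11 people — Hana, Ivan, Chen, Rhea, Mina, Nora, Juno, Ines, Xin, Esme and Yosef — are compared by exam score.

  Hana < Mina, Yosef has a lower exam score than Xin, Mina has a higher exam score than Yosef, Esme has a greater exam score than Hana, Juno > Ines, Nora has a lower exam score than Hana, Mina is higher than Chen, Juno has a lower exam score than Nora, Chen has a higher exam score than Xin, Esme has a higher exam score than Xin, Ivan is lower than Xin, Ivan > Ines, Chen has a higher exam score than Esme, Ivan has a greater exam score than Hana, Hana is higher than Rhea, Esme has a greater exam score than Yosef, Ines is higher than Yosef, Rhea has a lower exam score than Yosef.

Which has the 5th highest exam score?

Ivan

Piecing the relations together gives one ordering: Rhea < Yosef < Ines < Juno < Nora < Hana < Ivan < Xin < Esme < Chen < Mina.
Counting 5 from the largest end gives Ivan.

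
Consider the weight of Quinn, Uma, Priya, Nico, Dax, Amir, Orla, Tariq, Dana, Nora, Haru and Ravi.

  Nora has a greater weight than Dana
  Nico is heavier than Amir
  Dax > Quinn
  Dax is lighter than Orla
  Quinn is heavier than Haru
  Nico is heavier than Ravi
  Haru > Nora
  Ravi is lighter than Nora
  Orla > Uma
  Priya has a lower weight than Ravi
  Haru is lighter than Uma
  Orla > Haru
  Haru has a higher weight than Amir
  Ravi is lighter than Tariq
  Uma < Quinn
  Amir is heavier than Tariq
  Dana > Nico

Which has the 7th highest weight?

Piecing the relations together gives one ordering: Priya < Ravi < Tariq < Amir < Nico < Dana < Nora < Haru < Uma < Quinn < Dax < Orla.
The 7th largest is Dana.

Dana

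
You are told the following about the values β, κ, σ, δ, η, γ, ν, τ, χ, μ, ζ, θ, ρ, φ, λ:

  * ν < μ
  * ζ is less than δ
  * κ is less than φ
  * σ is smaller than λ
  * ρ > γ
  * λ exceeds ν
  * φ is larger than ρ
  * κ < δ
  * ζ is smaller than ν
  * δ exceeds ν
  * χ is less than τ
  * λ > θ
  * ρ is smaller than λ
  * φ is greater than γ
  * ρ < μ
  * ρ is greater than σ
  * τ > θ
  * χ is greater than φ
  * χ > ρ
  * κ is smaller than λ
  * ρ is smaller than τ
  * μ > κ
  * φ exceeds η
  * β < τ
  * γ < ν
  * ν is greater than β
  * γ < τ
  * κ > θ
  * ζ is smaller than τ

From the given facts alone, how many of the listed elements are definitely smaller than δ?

Directly below δ: κ, ζ, ν.
One step further: γ, θ, β (6 so far).
No other element is forced below δ by the given relations, so the count is 6.

6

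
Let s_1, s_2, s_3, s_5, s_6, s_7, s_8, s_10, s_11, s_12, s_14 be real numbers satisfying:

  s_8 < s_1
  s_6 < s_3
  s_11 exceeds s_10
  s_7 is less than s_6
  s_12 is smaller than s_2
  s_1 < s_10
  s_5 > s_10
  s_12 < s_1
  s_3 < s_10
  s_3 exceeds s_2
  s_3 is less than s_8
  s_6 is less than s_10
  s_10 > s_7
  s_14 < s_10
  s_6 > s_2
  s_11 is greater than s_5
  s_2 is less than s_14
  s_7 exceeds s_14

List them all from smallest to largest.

Nothing is placed below s_12, so it is least; from there s_12 < s_2; s_2 < s_14; s_14 < s_7; s_7 < s_6; s_6 < s_3; s_3 < s_8; s_8 < s_1; s_1 < s_10; s_10 < s_5; s_5 < s_11, each given directly.

s_12 < s_2 < s_14 < s_7 < s_6 < s_3 < s_8 < s_1 < s_10 < s_5 < s_11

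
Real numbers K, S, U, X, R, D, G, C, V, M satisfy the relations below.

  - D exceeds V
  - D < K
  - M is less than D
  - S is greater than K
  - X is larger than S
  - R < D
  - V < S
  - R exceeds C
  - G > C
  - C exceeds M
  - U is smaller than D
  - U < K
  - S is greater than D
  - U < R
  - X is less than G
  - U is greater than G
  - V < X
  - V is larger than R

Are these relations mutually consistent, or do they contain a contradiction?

We have X < G stated directly, yet also G < U < R < V < D < K < S < X by chaining the others — so G < X. Contradiction.

inconsistent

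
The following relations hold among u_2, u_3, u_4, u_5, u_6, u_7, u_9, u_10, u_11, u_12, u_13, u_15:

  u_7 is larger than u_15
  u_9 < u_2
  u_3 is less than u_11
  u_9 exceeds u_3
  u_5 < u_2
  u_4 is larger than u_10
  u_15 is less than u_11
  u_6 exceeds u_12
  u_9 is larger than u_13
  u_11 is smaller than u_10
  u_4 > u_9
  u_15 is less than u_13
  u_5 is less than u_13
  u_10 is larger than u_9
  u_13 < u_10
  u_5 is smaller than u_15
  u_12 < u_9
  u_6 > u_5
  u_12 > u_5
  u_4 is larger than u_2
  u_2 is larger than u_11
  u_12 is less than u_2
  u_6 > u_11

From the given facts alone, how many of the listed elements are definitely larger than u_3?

6

The elements the relations force above u_3 are u_11, u_9, u_2, u_10, u_6, u_4 — no chain reaches any other.
That is 6.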